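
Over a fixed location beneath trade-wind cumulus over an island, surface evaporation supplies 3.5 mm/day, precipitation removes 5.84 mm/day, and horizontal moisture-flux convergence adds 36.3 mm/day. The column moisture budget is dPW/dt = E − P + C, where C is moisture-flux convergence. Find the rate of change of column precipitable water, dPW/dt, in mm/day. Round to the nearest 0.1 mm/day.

dPW/dt = E − P + C = 3.5 − 5.84 + (36.3) = 34.0 mm/day.

dPW/dt ≈ 34.0 mm/day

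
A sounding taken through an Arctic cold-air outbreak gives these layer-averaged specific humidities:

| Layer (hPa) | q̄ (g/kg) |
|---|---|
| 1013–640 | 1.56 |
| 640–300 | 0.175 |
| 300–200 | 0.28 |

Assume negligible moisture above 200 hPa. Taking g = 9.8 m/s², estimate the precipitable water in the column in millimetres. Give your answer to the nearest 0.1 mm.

Precipitable water is the column-integrated vapour mass per unit area: PW = (1/g) Σ q̄ Δp, with q in kg/kg and Δp in Pa (1 kg/m² of water = 1 mm).
Layer 1013–640 hPa: Δp = 373 hPa = 37300 Pa, q̄ = 0.00156 kg/kg → 0.00156 × 37300 / 9.8 = 5.94 mm
Layer 640–300 hPa: Δp = 340 hPa = 34000 Pa, q̄ = 0.000175 kg/kg → 0.000175 × 34000 / 9.8 = 0.61 mm
Layer 300–200 hPa: Δp = 100 hPa = 10000 Pa, q̄ = 0.00028 kg/kg → 0.00028 × 10000 / 9.8 = 0.29 mm
PW = 5.94 + 0.61 + 0.29 = 6.84 ≈ 6.8 mm.

PW ≈ 6.8 mm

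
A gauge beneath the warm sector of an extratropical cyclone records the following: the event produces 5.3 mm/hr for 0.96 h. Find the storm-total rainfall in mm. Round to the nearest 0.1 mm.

total ≈ 5.1 mm

Total = Σ Rᵢ Δtᵢ = 5.3 × 0.96
      = 5.088 = 5.1 mm.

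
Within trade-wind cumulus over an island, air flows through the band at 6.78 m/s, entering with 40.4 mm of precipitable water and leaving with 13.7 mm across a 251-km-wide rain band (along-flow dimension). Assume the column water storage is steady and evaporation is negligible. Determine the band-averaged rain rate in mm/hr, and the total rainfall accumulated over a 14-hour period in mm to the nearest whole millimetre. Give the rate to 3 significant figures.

R ≈ 2.60 mm/hr; total ≈ 36 mm

Column moisture flux per unit crosswind length is F = V × PW.
Inflow: F_in = 6.78 × 40.4 = 273.912 mm·m/s
Outflow: F_out = 6.78 × 13.7 = 92.886 mm·m/s
Steady-state rate R = (F_in − F_out)/L = (273.912 − 92.886) / 251000 m = 7.212e-04 mm/s.
R = 7.212e-04 × 3600 = 2.60 mm/hr.
Over 14 h: total = 2.60 × 14 = 36.4 ≈ 36 mm.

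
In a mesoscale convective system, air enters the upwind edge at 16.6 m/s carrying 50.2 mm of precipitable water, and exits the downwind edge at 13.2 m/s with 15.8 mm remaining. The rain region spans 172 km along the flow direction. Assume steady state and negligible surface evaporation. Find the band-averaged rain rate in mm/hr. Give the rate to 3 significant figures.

Column moisture flux per unit crosswind length is F = V × PW.
Inflow: F_in = 16.6 × 50.2 = 833.32 mm·m/s
Outflow: F_out = 13.2 × 15.8 = 208.56 mm·m/s
Steady-state rate R = (F_in − F_out)/L = (833.32 − 208.56) / 172000 m = 3.632e-03 mm/s.
R = 3.632e-03 × 3600 = 13.1 mm/hr.

R ≈ 13.1 mm/hr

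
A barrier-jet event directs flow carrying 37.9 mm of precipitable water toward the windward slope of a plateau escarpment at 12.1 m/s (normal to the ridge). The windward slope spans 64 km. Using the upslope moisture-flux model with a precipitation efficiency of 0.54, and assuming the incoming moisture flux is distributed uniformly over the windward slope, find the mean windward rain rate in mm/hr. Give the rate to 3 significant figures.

Incoming column moisture flux per unit ridge length: F = V × PW = 12.1 × 37.9 = 458.59 mm·m/s.
Spread over the 64 km slope with efficiency ε = 0.54: R = ε·F/W = 0.54 × 458.59 / 64000 m = 3.869e-03 mm/s.
R = 3.869e-03 × 3600 = 13.9 mm/hr.

R ≈ 13.9 mm/hr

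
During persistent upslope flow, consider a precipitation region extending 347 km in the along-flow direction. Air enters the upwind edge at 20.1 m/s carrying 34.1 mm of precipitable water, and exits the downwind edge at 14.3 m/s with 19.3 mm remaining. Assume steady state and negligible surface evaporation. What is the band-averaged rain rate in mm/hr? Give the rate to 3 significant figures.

Column moisture flux per unit crosswind length is F = V × PW.
Inflow: F_in = 20.1 × 34.1 = 685.41 mm·m/s
Outflow: F_out = 14.3 × 19.3 = 275.99 mm·m/s
Steady-state rate R = (F_in − F_out)/L = (685.41 − 275.99) / 347000 m = 1.180e-03 mm/s.
R = 1.180e-03 × 3600 = 4.25 mm/hr.

R ≈ 4.25 mm/hr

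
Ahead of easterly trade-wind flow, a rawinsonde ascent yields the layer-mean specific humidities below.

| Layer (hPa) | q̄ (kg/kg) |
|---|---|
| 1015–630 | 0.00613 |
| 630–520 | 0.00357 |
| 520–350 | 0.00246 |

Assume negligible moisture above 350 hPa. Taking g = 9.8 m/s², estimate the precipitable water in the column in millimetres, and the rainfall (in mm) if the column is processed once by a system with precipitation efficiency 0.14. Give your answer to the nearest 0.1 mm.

PW ≈ 32.4 mm; rainfall ≈ 4.5 mm

Precipitable water is the column-integrated vapour mass per unit area: PW = (1/g) Σ q̄ Δp, with q in kg/kg and Δp in Pa (1 kg/m² of water = 1 mm).
Layer 1015–630 hPa: Δp = 385 hPa = 38500 Pa, q̄ = 0.00613 kg/kg → 0.00613 × 38500 / 9.8 = 24.08 mm
Layer 630–520 hPa: Δp = 110 hPa = 11000 Pa, q̄ = 0.00357 kg/kg → 0.00357 × 11000 / 9.8 = 4.01 mm
Layer 520–350 hPa: Δp = 170 hPa = 17000 Pa, q̄ = 0.00246 kg/kg → 0.00246 × 17000 / 9.8 = 4.27 mm
PW = 24.08 + 4.01 + 4.27 = 32.36 ≈ 32.4 mm.
Rainfall = ε × PW = 0.14 × 32.4 = 4.5 mm.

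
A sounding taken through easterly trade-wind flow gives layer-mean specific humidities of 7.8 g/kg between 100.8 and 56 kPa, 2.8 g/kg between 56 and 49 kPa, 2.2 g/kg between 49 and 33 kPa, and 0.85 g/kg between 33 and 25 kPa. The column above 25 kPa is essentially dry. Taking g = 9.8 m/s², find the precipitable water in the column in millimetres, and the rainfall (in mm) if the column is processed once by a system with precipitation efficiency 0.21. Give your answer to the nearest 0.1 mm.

PW ≈ 41.9 mm; rainfall ≈ 8.8 mm

Precipitable water is the column-integrated vapour mass per unit area: PW = (1/g) Σ q̄ Δp, with q in kg/kg and Δp in Pa (1 kg/m² of water = 1 mm).
Layer 100.8–56 kPa: Δp = 448 hPa = 44800 Pa, q̄ = 0.0078 kg/kg → 0.0078 × 44800 / 9.8 = 35.66 mm
Layer 56–49 kPa: Δp = 70 hPa = 7000 Pa, q̄ = 0.0028 kg/kg → 0.0028 × 7000 / 9.8 = 2.00 mm
Layer 49–33 kPa: Δp = 160 hPa = 16000 Pa, q̄ = 0.0022 kg/kg → 0.0022 × 16000 / 9.8 = 3.59 mm
Layer 33–25 kPa: Δp = 80 hPa = 8000 Pa, q̄ = 0.00085 kg/kg → 0.00085 × 8000 / 9.8 = 0.69 mm
PW = 35.66 + 2.00 + 3.59 + 0.69 = 41.94 ≈ 41.9 mm.
Rainfall = ε × PW = 0.21 × 41.9 = 8.8 mm.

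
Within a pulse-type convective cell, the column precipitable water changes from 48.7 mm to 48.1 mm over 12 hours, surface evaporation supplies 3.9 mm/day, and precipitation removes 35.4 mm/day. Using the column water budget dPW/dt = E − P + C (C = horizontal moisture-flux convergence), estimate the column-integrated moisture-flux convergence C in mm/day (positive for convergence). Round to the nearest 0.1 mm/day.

C ≈ 30.3 mm/day

dPW/dt = (48.1 − 48.7) mm / (12/24 day) = -1.200 mm/day.
C = dPW/dt − E + P = (-1.200) − 3.9 + 35.4 = 30.3 mm/day.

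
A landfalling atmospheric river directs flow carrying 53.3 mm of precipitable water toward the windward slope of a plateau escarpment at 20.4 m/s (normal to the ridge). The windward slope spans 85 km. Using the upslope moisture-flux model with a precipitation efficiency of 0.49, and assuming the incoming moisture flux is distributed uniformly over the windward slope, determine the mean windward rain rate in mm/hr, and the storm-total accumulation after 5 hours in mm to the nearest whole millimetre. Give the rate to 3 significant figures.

Incoming column moisture flux per unit ridge length: F = V × PW = 20.4 × 53.3 = 1087.32 mm·m/s.
Spread over the 85 km slope with efficiency ε = 0.49: R = ε·F/W = 0.49 × 1087.32 / 85000 m = 6.268e-03 mm/s.
R = 6.268e-03 × 3600 = 22.6 mm/hr.
Over 5 h: total = 22.6 × 5 = 113 mm.

R ≈ 22.6 mm/hr; total ≈ 113 mm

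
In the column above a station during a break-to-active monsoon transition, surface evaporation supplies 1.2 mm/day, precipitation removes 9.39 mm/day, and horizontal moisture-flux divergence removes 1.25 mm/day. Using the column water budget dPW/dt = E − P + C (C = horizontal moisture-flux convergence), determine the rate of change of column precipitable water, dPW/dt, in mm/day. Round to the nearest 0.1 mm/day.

dPW/dt ≈ -9.4 mm/day

dPW/dt = E − P + C = 1.2 − 9.39 + (-1.25) = -9.4 mm/day.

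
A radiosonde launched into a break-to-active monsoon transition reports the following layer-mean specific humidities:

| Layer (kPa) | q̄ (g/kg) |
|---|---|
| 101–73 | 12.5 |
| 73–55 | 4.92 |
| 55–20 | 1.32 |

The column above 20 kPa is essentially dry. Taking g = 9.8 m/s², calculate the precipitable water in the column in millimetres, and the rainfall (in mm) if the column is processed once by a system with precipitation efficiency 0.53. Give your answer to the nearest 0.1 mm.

PW ≈ 49.5 mm; rainfall ≈ 26.2 mm

Precipitable water is the column-integrated vapour mass per unit area: PW = (1/g) Σ q̄ Δp, with q in kg/kg and Δp in Pa (1 kg/m² of water = 1 mm).
Layer 101–73 kPa: Δp = 280 hPa = 28000 Pa, q̄ = 0.0125 kg/kg → 0.0125 × 28000 / 9.8 = 35.71 mm
Layer 73–55 kPa: Δp = 180 hPa = 18000 Pa, q̄ = 0.00492 kg/kg → 0.00492 × 18000 / 9.8 = 9.04 mm
Layer 55–20 kPa: Δp = 350 hPa = 35000 Pa, q̄ = 0.00132 kg/kg → 0.00132 × 35000 / 9.8 = 4.71 mm
PW = 35.71 + 9.04 + 4.71 = 49.46 ≈ 49.5 mm.
Rainfall = ε × PW = 0.53 × 49.5 = 26.2 mm.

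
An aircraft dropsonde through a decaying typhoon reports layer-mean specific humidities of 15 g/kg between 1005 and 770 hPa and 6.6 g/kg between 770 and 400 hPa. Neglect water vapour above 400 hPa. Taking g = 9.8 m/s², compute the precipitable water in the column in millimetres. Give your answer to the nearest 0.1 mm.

Precipitable water is the column-integrated vapour mass per unit area: PW = (1/g) Σ q̄ Δp, with q in kg/kg and Δp in Pa (1 kg/m² of water = 1 mm).
Layer 1005–770 hPa: Δp = 235 hPa = 23500 Pa, q̄ = 0.015 kg/kg → 0.015 × 23500 / 9.8 = 35.97 mm
Layer 770–400 hPa: Δp = 370 hPa = 37000 Pa, q̄ = 0.0066 kg/kg → 0.0066 × 37000 / 9.8 = 24.92 mm
PW = 35.97 + 24.92 = 60.89 ≈ 60.9 mm.

PW ≈ 60.9 mm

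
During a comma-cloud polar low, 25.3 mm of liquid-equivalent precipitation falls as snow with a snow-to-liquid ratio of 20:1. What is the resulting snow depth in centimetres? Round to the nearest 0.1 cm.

snow depth ≈ 50.6 cm

Snow depth = liquid × ratio = 25.3 mm × 20 = 506 mm = 50.6 cm.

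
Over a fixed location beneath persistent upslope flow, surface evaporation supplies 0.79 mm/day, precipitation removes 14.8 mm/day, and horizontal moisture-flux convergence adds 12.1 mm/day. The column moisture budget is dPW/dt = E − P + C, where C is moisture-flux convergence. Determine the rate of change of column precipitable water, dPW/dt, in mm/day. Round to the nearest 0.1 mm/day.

dPW/dt ≈ -1.9 mm/day

dPW/dt = E − P + C = 0.79 − 14.8 + (12.1) = -1.9 mm/day.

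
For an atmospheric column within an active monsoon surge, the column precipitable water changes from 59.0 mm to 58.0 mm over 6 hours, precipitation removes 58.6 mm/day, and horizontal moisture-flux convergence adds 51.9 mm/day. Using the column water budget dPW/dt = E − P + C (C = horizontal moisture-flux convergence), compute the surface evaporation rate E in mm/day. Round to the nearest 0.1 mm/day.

dPW/dt = (58.0 − 59.0) mm / (6/24 day) = -4.000 mm/day.
E = dPW/dt + P − C = (-4.000) + 58.6 − (51.9) = 2.7 mm/day.

E ≈ 2.7 mm/day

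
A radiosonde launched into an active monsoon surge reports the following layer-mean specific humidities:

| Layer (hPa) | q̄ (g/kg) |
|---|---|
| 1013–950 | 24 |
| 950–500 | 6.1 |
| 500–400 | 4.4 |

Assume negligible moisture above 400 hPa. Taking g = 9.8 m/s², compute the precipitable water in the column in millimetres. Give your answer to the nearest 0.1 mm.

PW ≈ 47.9 mm

Precipitable water is the column-integrated vapour mass per unit area: PW = (1/g) Σ q̄ Δp, with q in kg/kg and Δp in Pa (1 kg/m² of water = 1 mm).
Layer 1013–950 hPa: Δp = 63 hPa = 6300 Pa, q̄ = 0.024 kg/kg → 0.024 × 6300 / 9.8 = 15.43 mm
Layer 950–500 hPa: Δp = 450 hPa = 45000 Pa, q̄ = 0.0061 kg/kg → 0.0061 × 45000 / 9.8 = 28.01 mm
Layer 500–400 hPa: Δp = 100 hPa = 10000 Pa, q̄ = 0.0044 kg/kg → 0.0044 × 10000 / 9.8 = 4.49 mm
PW = 15.43 + 28.01 + 4.49 = 47.93 ≈ 47.9 mm.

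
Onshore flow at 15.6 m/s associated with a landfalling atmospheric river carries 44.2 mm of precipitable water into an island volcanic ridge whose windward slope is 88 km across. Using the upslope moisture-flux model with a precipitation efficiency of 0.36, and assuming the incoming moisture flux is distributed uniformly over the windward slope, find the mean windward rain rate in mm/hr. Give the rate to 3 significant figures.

R ≈ 10.2 mm/hr

Incoming column moisture flux per unit ridge length: F = V × PW = 15.6 × 44.2 = 689.52 mm·m/s.
Spread over the 88 km slope with efficiency ε = 0.36: R = ε·F/W = 0.36 × 689.52 / 88000 m = 2.821e-03 mm/s.
R = 2.821e-03 × 3600 = 10.2 mm/hr.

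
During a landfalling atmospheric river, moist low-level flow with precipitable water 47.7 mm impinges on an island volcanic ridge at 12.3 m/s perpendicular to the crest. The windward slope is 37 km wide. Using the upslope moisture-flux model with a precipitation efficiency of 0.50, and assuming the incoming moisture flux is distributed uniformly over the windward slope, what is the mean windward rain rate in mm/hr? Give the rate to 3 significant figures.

Incoming column moisture flux per unit ridge length: F = V × PW = 12.3 × 47.7 = 586.71 mm·m/s.
Spread over the 37 km slope with efficiency ε = 0.50: R = ε·F/W = 0.50 × 586.71 / 37000 m = 7.929e-03 mm/s.
R = 7.929e-03 × 3600 = 28.5 mm/hr.

R ≈ 28.5 mm/hr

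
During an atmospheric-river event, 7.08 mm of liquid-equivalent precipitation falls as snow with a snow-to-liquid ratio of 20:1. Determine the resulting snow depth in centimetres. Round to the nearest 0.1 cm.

Snow depth = liquid × ratio = 7.08 mm × 20 = 141.6 mm = 14.2 cm.

snow depth ≈ 14.2 cm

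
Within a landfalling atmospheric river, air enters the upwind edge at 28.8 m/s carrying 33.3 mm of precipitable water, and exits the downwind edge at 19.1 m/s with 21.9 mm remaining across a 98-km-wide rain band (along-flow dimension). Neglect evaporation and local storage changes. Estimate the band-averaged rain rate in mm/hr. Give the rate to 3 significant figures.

R ≈ 19.9 mm/hr

Column moisture flux per unit crosswind length is F = V × PW.
Inflow: F_in = 28.8 × 33.3 = 959.04 mm·m/s
Outflow: F_out = 19.1 × 21.9 = 418.29 mm·m/s
Steady-state rate R = (F_in − F_out)/L = (959.04 − 418.29) / 98000 m = 5.518e-03 mm/s.
R = 5.518e-03 × 3600 = 19.9 mm/hr.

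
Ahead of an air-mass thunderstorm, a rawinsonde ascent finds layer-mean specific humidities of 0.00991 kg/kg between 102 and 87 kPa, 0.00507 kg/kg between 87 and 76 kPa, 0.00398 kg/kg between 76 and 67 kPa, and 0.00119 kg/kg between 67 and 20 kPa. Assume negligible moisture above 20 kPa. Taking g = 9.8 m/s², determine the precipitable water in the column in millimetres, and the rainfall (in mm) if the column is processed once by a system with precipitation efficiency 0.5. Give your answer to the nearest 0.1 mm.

Precipitable water is the column-integrated vapour mass per unit area: PW = (1/g) Σ q̄ Δp, with q in kg/kg and Δp in Pa (1 kg/m² of water = 1 mm).
Layer 102–87 kPa: Δp = 150 hPa = 15000 Pa, q̄ = 0.00991 kg/kg → 0.00991 × 15000 / 9.8 = 15.17 mm
Layer 87–76 kPa: Δp = 110 hPa = 11000 Pa, q̄ = 0.00507 kg/kg → 0.00507 × 11000 / 9.8 = 5.69 mm
Layer 76–67 kPa: Δp = 90 hPa = 9000 Pa, q̄ = 0.00398 kg/kg → 0.00398 × 9000 / 9.8 = 3.66 mm
Layer 67–20 kPa: Δp = 470 hPa = 47000 Pa, q̄ = 0.00119 kg/kg → 0.00119 × 47000 / 9.8 = 5.71 mm
PW = 15.17 + 5.69 + 3.66 + 5.71 = 30.23 ≈ 30.2 mm.
Rainfall = ε × PW = 0.5 × 30.2 = 15.1 mm.

PW ≈ 30.2 mm; rainfall ≈ 15.1 mm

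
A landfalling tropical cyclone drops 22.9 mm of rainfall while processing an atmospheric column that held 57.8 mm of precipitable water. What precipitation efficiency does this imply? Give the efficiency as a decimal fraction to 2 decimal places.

ε ≈ 0.40

ε = rainfall / PW = 22.9 / 57.8 = 0.40.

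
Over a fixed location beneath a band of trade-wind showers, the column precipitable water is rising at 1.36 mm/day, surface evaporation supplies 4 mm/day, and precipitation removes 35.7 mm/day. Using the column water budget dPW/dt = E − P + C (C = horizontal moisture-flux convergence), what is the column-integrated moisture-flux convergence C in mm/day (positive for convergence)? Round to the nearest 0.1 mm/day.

dPW/dt = +1.36 mm/day.
C = dPW/dt − E + P = (+1.36) − 4 + 35.7 = 33.1 mm/day.

C ≈ 33.1 mm/day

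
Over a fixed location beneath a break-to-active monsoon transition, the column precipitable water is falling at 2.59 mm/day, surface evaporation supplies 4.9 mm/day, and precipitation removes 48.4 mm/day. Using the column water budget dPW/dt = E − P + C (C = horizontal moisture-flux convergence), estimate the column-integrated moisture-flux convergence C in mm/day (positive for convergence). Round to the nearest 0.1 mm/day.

dPW/dt = -2.59 mm/day.
C = dPW/dt − E + P = (-2.59) − 4.9 + 48.4 = 40.9 mm/day.

C ≈ 40.9 mm/day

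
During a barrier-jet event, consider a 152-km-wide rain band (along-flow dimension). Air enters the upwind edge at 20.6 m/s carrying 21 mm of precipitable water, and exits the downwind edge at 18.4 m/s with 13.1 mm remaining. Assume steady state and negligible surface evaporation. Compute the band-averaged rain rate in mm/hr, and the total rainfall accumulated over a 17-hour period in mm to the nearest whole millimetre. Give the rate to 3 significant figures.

R ≈ 4.54 mm/hr; total ≈ 77 mm

Column moisture flux per unit crosswind length is F = V × PW.
Inflow: F_in = 20.6 × 21 = 432.6 mm·m/s
Outflow: F_out = 18.4 × 13.1 = 241.04 mm·m/s
Steady-state rate R = (F_in − F_out)/L = (432.6 − 241.04) / 152000 m = 1.260e-03 mm/s.
R = 1.260e-03 × 3600 = 4.54 mm/hr.
Over 17 h: total = 4.54 × 17 = 77.18 ≈ 77 mm.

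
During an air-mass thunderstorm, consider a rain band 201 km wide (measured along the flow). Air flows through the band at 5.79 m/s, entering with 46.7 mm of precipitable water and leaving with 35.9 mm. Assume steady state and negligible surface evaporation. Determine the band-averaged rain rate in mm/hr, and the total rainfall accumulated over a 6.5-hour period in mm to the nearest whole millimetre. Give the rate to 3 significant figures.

Column moisture flux per unit crosswind length is F = V × PW.
Inflow: F_in = 5.79 × 46.7 = 270.393 mm·m/s
Outflow: F_out = 5.79 × 35.9 = 207.861 mm·m/s
Steady-state rate R = (F_in − F_out)/L = (270.393 − 207.861) / 201000 m = 3.111e-04 mm/s.
R = 3.111e-04 × 3600 = 1.12 mm/hr.
Over 6.5 h: total = 1.12 × 6.5 = 7.28 ≈ 7 mm.

R ≈ 1.12 mm/hr; total ≈ 7 mm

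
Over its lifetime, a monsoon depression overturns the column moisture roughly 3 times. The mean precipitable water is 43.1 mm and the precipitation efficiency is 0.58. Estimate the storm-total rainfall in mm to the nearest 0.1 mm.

Each cycle deposits ε × PW = 0.58 × 43.1 = 24.998 mm.
Over 3 cycles: 3 × 24.998 = 75.0 mm.

rainfall ≈ 75.0 mm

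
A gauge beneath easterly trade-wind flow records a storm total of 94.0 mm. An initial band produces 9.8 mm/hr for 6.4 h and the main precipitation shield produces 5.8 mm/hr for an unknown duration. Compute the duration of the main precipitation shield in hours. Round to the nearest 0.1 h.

duration ≈ 5.4 h

Known phases: 9.8 × 6.4 = 62.72 mm.
Remaining depth = 94.0 − 62.72 = 31.28 mm.
Duration = 31.28 / 5.8 = 5.4 h.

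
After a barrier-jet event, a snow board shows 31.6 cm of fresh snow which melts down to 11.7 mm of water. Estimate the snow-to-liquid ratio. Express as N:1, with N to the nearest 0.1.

ratio ≈ 27.0

Ratio = snow depth / SWE = 316 mm / 11.7 mm = 27.0, i.e. 27.0:1.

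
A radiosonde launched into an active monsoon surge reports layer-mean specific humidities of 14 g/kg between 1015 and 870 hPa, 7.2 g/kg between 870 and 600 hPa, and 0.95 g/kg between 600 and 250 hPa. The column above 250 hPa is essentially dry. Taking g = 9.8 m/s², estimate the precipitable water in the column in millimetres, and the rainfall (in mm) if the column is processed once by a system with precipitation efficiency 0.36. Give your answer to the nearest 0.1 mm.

PW ≈ 43.9 mm; rainfall ≈ 15.8 mm

Precipitable water is the column-integrated vapour mass per unit area: PW = (1/g) Σ q̄ Δp, with q in kg/kg and Δp in Pa (1 kg/m² of water = 1 mm).
Layer 1015–870 hPa: Δp = 145 hPa = 14500 Pa, q̄ = 0.014 kg/kg → 0.014 × 14500 / 9.8 = 20.71 mm
Layer 870–600 hPa: Δp = 270 hPa = 27000 Pa, q̄ = 0.0072 kg/kg → 0.0072 × 27000 / 9.8 = 19.84 mm
Layer 600–250 hPa: Δp = 350 hPa = 35000 Pa, q̄ = 0.00095 kg/kg → 0.00095 × 35000 / 9.8 = 3.39 mm
PW = 20.71 + 19.84 + 3.39 = 43.94 ≈ 43.9 mm.
Rainfall = ε × PW = 0.36 × 43.9 = 15.8 mm.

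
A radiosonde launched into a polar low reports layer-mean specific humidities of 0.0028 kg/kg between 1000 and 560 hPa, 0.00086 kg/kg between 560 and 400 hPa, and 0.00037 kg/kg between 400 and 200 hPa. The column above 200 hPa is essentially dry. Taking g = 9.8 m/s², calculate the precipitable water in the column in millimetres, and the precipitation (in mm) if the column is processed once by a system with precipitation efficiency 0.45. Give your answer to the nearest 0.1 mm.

PW ≈ 14.7 mm; precipitation ≈ 6.6 mm

Precipitable water is the column-integrated vapour mass per unit area: PW = (1/g) Σ q̄ Δp, with q in kg/kg and Δp in Pa (1 kg/m² of water = 1 mm).
Layer 1000–560 hPa: Δp = 440 hPa = 44000 Pa, q̄ = 0.0028 kg/kg → 0.0028 × 44000 / 9.8 = 12.57 mm
Layer 560–400 hPa: Δp = 160 hPa = 16000 Pa, q̄ = 0.00086 kg/kg → 0.00086 × 16000 / 9.8 = 1.40 mm
Layer 400–200 hPa: Δp = 200 hPa = 20000 Pa, q̄ = 0.00037 kg/kg → 0.00037 × 20000 / 9.8 = 0.76 mm
PW = 12.57 + 1.40 + 0.76 = 14.73 ≈ 14.7 mm.
Precipitation = ε × PW = 0.45 × 14.7 = 6.6 mm.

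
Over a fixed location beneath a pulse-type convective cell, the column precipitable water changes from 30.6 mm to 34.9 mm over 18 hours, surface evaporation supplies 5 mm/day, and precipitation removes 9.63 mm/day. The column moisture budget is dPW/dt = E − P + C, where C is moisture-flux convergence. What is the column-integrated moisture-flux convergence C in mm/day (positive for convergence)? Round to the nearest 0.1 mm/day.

dPW/dt = (34.9 − 30.6) mm / (18/24 day) = +5.733 mm/day.
C = dPW/dt − E + P = (+5.733) − 5 + 9.63 = 10.4 mm/day.

C ≈ 10.4 mm/day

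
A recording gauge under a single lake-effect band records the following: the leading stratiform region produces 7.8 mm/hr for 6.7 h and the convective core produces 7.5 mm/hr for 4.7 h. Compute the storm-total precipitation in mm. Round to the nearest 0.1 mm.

total ≈ 87.5 mm

Total = Σ Rᵢ Δtᵢ = 7.8 × 6.7 + 7.5 × 4.7
      = 52.26 + 35.25 = 87.5 mm.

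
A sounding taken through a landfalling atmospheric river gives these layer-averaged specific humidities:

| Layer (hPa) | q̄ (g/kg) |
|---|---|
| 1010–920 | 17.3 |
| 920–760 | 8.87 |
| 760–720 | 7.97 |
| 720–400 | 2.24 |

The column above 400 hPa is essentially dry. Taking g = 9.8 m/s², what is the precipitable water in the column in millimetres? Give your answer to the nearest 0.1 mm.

Precipitable water is the column-integrated vapour mass per unit area: PW = (1/g) Σ q̄ Δp, with q in kg/kg and Δp in Pa (1 kg/m² of water = 1 mm).
Layer 1010–920 hPa: Δp = 90 hPa = 9000 Pa, q̄ = 0.0173 kg/kg → 0.0173 × 9000 / 9.8 = 15.89 mm
Layer 920–760 hPa: Δp = 160 hPa = 16000 Pa, q̄ = 0.00887 kg/kg → 0.00887 × 16000 / 9.8 = 14.48 mm
Layer 760–720 hPa: Δp = 40 hPa = 4000 Pa, q̄ = 0.00797 kg/kg → 0.00797 × 4000 / 9.8 = 3.25 mm
Layer 720–400 hPa: Δp = 320 hPa = 32000 Pa, q̄ = 0.00224 kg/kg → 0.00224 × 32000 / 9.8 = 7.31 mm
PW = 15.89 + 14.48 + 3.25 + 7.31 = 40.93 ≈ 40.9 mm.

PW ≈ 40.9 mm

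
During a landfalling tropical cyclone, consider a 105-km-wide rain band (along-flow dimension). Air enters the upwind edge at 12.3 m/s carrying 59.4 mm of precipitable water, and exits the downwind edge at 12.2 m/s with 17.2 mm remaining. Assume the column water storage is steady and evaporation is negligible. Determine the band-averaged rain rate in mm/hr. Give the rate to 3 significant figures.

R ≈ 17.9 mm/hr

Column moisture flux per unit crosswind length is F = V × PW.
Inflow: F_in = 12.3 × 59.4 = 730.62 mm·m/s
Outflow: F_out = 12.2 × 17.2 = 209.84 mm·m/s
Steady-state rate R = (F_in − F_out)/L = (730.62 − 209.84) / 105000 m = 4.960e-03 mm/s.
R = 4.960e-03 × 3600 = 17.9 mm/hr.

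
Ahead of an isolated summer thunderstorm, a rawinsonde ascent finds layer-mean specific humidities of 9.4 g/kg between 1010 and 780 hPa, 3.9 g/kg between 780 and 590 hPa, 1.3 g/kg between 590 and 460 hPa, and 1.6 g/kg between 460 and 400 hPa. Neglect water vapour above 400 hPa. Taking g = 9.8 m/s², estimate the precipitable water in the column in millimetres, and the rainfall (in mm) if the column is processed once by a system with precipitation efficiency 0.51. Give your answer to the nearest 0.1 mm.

Precipitable water is the column-integrated vapour mass per unit area: PW = (1/g) Σ q̄ Δp, with q in kg/kg and Δp in Pa (1 kg/m² of water = 1 mm).
Layer 1010–780 hPa: Δp = 230 hPa = 23000 Pa, q̄ = 0.0094 kg/kg → 0.0094 × 23000 / 9.8 = 22.06 mm
Layer 780–590 hPa: Δp = 190 hPa = 19000 Pa, q̄ = 0.0039 kg/kg → 0.0039 × 19000 / 9.8 = 7.56 mm
Layer 590–460 hPa: Δp = 130 hPa = 13000 Pa, q̄ = 0.0013 kg/kg → 0.0013 × 13000 / 9.8 = 1.72 mm
Layer 460–400 hPa: Δp = 60 hPa = 6000 Pa, q̄ = 0.0016 kg/kg → 0.0016 × 6000 / 9.8 = 0.98 mm
PW = 22.06 + 7.56 + 1.72 + 0.98 = 32.32 ≈ 32.3 mm.
Rainfall = ε × PW = 0.51 × 32.3 = 16.5 mm.

PW ≈ 32.3 mm; rainfall ≈ 16.5 mm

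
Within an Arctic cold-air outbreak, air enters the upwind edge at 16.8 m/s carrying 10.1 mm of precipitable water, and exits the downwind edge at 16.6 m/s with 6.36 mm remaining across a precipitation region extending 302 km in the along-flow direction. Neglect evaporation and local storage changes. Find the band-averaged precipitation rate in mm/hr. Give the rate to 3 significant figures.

Column moisture flux per unit crosswind length is F = V × PW.
Inflow: F_in = 16.8 × 10.1 = 169.68 mm·m/s
Outflow: F_out = 16.6 × 6.36 = 105.576 mm·m/s
Steady-state rate R = (F_in − F_out)/L = (169.68 − 105.576) / 302000 m = 2.123e-04 mm/s.
R = 2.123e-04 × 3600 = 0.764 mm/hr.

R ≈ 0.764 mm/hr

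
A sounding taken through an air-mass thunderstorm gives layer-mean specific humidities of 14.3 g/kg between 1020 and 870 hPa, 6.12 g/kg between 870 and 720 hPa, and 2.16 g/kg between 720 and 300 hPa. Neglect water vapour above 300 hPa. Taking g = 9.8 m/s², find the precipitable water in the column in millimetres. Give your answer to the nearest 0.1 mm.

Precipitable water is the column-integrated vapour mass per unit area: PW = (1/g) Σ q̄ Δp, with q in kg/kg and Δp in Pa (1 kg/m² of water = 1 mm).
Layer 1020–870 hPa: Δp = 150 hPa = 15000 Pa, q̄ = 0.0143 kg/kg → 0.0143 × 15000 / 9.8 = 21.89 mm
Layer 870–720 hPa: Δp = 150 hPa = 15000 Pa, q̄ = 0.00612 kg/kg → 0.00612 × 15000 / 9.8 = 9.37 mm
Layer 720–300 hPa: Δp = 420 hPa = 42000 Pa, q̄ = 0.00216 kg/kg → 0.00216 × 42000 / 9.8 = 9.26 mm
PW = 21.89 + 9.37 + 9.26 = 40.52 ≈ 40.5 mm.

PW ≈ 40.5 mm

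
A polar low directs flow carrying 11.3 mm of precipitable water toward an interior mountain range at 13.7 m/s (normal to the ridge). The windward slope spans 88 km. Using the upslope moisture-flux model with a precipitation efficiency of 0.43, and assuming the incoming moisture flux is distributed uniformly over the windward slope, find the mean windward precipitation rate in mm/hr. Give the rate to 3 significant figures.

Incoming column moisture flux per unit ridge length: F = V × PW = 13.7 × 11.3 = 154.81 mm·m/s.
Spread over the 88 km slope with efficiency ε = 0.43: R = ε·F/W = 0.43 × 154.81 / 88000 m = 7.565e-04 mm/s.
R = 7.565e-04 × 3600 = 2.72 mm/hr.

R ≈ 2.72 mm/hr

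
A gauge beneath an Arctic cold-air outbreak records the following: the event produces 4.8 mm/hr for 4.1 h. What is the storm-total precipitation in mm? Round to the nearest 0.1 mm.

total ≈ 19.7 mm

Total = Σ Rᵢ Δtᵢ = 4.8 × 4.1
      = 19.68 = 19.7 mm.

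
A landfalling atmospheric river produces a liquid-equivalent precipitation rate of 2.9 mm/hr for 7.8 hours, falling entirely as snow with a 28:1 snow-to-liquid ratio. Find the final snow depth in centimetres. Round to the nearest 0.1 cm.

snow depth ≈ 63.3 cm

Liquid-equivalent depth = 2.9 × 7.8 = 22.62 mm.
Snow depth = 22.62 mm × 28 = 633.36 mm = 63.3 cm.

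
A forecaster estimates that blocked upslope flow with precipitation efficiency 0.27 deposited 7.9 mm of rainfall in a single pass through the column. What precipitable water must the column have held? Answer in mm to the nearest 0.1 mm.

PW ≈ 29.3 mm

PW = rainfall / ε = 7.9 / 0.27 = 29.3 mm.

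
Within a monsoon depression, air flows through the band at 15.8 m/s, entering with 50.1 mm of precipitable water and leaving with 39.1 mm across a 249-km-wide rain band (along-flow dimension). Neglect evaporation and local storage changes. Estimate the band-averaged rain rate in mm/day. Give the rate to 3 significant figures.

Column moisture flux per unit crosswind length is F = V × PW.
Inflow: F_in = 15.8 × 50.1 = 791.58 mm·m/s
Outflow: F_out = 15.8 × 39.1 = 617.78 mm·m/s
Steady-state rate R = (F_in − F_out)/L = (791.58 − 617.78) / 249000 m = 6.980e-04 mm/s.
R = 6.980e-04 × 3600 × 24 = 60.3 mm/day.

R ≈ 60.3 mm/day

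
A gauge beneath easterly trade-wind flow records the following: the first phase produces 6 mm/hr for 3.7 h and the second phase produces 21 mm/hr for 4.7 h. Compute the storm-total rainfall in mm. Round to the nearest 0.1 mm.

Total = Σ Rᵢ Δtᵢ = 6 × 3.7 + 21 × 4.7
      = 22.2 + 98.7 = 120.9 mm.

total ≈ 120.9 mm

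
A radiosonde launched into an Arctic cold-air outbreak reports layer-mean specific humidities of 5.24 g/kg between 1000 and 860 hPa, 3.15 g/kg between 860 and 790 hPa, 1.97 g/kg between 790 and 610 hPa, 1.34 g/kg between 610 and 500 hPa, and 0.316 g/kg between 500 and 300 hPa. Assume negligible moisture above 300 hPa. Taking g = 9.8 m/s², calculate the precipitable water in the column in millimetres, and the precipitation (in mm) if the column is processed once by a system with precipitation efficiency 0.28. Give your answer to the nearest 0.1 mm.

Precipitable water is the column-integrated vapour mass per unit area: PW = (1/g) Σ q̄ Δp, with q in kg/kg and Δp in Pa (1 kg/m² of water = 1 mm).
Layer 1000–860 hPa: Δp = 140 hPa = 14000 Pa, q̄ = 0.00524 kg/kg → 0.00524 × 14000 / 9.8 = 7.49 mm
Layer 860–790 hPa: Δp = 70 hPa = 7000 Pa, q̄ = 0.00315 kg/kg → 0.00315 × 7000 / 9.8 = 2.25 mm
Layer 790–610 hPa: Δp = 180 hPa = 18000 Pa, q̄ = 0.00197 kg/kg → 0.00197 × 18000 / 9.8 = 3.62 mm
Layer 610–500 hPa: Δp = 110 hPa = 11000 Pa, q̄ = 0.00134 kg/kg → 0.00134 × 11000 / 9.8 = 1.50 mm
Layer 500–300 hPa: Δp = 200 hPa = 20000 Pa, q̄ = 0.000316 kg/kg → 0.000316 × 20000 / 9.8 = 0.64 mm
PW = 7.49 + 2.25 + 3.62 + 1.50 + 0.64 = 15.50 ≈ 15.5 mm.
Precipitation = ε × PW = 0.28 × 15.5 = 4.3 mm.

PW ≈ 15.5 mm; precipitation ≈ 4.3 mm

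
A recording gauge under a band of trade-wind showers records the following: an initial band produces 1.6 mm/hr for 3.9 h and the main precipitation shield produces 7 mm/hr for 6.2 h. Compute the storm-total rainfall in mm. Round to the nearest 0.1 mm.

total ≈ 49.6 mm

Total = Σ Rᵢ Δtᵢ = 1.6 × 3.9 + 7 × 6.2
      = 6.24 + 43.4 = 49.6 mm.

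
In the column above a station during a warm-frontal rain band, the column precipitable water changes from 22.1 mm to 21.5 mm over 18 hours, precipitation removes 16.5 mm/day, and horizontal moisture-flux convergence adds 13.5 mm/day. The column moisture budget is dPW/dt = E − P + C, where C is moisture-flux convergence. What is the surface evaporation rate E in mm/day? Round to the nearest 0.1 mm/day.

E ≈ 2.2 mm/day

dPW/dt = (21.5 − 22.1) mm / (18/24 day) = -0.800 mm/day.
E = dPW/dt + P − C = (-0.800) + 16.5 − (13.5) = 2.2 mm/day.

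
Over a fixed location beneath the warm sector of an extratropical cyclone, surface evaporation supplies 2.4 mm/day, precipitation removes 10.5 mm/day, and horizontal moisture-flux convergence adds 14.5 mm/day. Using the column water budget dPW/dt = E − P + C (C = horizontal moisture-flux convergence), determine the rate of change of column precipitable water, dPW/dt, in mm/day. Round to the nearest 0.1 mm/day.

dPW/dt ≈ 6.4 mm/day

dPW/dt = E − P + C = 2.4 − 10.5 + (14.5) = 6.4 mm/day.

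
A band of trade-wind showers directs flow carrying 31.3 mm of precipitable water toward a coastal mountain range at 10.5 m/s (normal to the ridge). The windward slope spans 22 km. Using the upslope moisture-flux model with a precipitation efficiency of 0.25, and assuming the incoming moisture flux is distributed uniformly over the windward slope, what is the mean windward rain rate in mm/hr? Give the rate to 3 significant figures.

R ≈ 13.4 mm/hr

Incoming column moisture flux per unit ridge length: F = V × PW = 10.5 × 31.3 = 328.65 mm·m/s.
Spread over the 22 km slope with efficiency ε = 0.25: R = ε·F/W = 0.25 × 328.65 / 22000 m = 3.735e-03 mm/s.
R = 3.735e-03 × 3600 = 13.4 mm/hr.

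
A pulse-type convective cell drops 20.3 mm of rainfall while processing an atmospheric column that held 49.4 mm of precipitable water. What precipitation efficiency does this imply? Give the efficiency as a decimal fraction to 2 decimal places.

ε = rainfall / PW = 20.3 / 49.4 = 0.41.

ε ≈ 0.41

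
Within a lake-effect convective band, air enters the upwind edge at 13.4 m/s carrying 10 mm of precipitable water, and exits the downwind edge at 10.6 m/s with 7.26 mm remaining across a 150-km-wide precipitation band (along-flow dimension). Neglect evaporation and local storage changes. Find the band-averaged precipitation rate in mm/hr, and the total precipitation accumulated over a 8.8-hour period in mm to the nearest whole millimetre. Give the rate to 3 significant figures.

R ≈ 1.37 mm/hr; total ≈ 12 mm

Column moisture flux per unit crosswind length is F = V × PW.
Inflow: F_in = 13.4 × 10 = 134 mm·m/s
Outflow: F_out = 10.6 × 7.26 = 76.956 mm·m/s
Steady-state rate R = (F_in − F_out)/L = (134 − 76.956) / 150000 m = 3.803e-04 mm/s.
R = 3.803e-04 × 3600 = 1.37 mm/hr.
Over 8.8 h: total = 1.37 × 8.8 = 12.056 ≈ 12 mm.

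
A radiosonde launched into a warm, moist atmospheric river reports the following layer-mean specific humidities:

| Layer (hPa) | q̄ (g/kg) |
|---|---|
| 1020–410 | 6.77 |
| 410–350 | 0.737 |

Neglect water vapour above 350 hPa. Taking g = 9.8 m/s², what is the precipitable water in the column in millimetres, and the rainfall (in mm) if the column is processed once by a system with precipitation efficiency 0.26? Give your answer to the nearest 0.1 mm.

PW ≈ 42.6 mm; rainfall ≈ 11.1 mm

Precipitable water is the column-integrated vapour mass per unit area: PW = (1/g) Σ q̄ Δp, with q in kg/kg and Δp in Pa (1 kg/m² of water = 1 mm).
Layer 1020–410 hPa: Δp = 610 hPa = 61000 Pa, q̄ = 0.00677 kg/kg → 0.00677 × 61000 / 9.8 = 42.14 mm
Layer 410–350 hPa: Δp = 60 hPa = 6000 Pa, q̄ = 0.000737 kg/kg → 0.000737 × 6000 / 9.8 = 0.45 mm
PW = 42.14 + 0.45 = 42.59 ≈ 42.6 mm.
Rainfall = ε × PW = 0.26 × 42.6 = 11.1 mm.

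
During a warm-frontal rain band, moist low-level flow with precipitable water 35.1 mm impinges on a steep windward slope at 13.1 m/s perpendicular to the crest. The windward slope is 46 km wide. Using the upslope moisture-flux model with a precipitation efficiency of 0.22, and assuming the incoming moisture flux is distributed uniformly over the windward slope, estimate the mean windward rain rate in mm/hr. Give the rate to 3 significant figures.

R ≈ 7.92 mm/hr

Incoming column moisture flux per unit ridge length: F = V × PW = 13.1 × 35.1 = 459.81 mm·m/s.
Spread over the 46 km slope with efficiency ε = 0.22: R = ε·F/W = 0.22 × 459.81 / 46000 m = 2.199e-03 mm/s.
R = 2.199e-03 × 3600 = 7.92 mm/hr.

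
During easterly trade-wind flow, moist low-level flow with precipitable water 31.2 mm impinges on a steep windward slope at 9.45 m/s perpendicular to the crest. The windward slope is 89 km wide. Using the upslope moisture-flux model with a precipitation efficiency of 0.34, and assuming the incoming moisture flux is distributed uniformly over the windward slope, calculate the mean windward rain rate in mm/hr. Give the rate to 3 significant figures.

Incoming column moisture flux per unit ridge length: F = V × PW = 9.45 × 31.2 = 294.84 mm·m/s.
Spread over the 89 km slope with efficiency ε = 0.34: R = ε·F/W = 0.34 × 294.84 / 89000 m = 1.126e-03 mm/s.
R = 1.126e-03 × 3600 = 4.05 mm/hr.

R ≈ 4.05 mm/hr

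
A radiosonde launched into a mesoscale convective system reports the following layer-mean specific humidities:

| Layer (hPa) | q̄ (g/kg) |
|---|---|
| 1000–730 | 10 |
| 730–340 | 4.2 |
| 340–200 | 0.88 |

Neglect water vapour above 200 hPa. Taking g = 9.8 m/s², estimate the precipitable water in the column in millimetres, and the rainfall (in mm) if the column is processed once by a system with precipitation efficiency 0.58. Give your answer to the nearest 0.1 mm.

PW ≈ 45.5 mm; rainfall ≈ 26.4 mm

Precipitable water is the column-integrated vapour mass per unit area: PW = (1/g) Σ q̄ Δp, with q in kg/kg and Δp in Pa (1 kg/m² of water = 1 mm).
Layer 1000–730 hPa: Δp = 270 hPa = 27000 Pa, q̄ = 0.01 kg/kg → 0.01 × 27000 / 9.8 = 27.55 mm
Layer 730–340 hPa: Δp = 390 hPa = 39000 Pa, q̄ = 0.0042 kg/kg → 0.0042 × 39000 / 9.8 = 16.71 mm
Layer 340–200 hPa: Δp = 140 hPa = 14000 Pa, q̄ = 0.00088 kg/kg → 0.00088 × 14000 / 9.8 = 1.26 mm
PW = 27.55 + 16.71 + 1.26 = 45.52 ≈ 45.5 mm.
Rainfall = ε × PW = 0.58 × 45.5 = 26.4 mm.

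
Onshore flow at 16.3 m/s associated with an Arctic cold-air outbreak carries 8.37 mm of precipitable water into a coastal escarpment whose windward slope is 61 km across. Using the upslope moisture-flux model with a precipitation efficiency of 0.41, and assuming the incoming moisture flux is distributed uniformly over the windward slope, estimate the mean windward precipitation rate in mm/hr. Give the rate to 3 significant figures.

Incoming column moisture flux per unit ridge length: F = V × PW = 16.3 × 8.37 = 136.431 mm·m/s.
Spread over the 61 km slope with efficiency ε = 0.41: R = ε·F/W = 0.41 × 136.431 / 61000 m = 9.170e-04 mm/s.
R = 9.170e-04 × 3600 = 3.30 mm/hr.

R ≈ 3.30 mm/hr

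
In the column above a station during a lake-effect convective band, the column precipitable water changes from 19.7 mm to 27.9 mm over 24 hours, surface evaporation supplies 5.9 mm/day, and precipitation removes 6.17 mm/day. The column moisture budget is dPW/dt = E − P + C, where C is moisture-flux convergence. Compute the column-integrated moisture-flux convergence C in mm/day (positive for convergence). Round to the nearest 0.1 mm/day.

dPW/dt = (27.9 − 19.7) mm / (24/24 day) = +8.200 mm/day.
C = dPW/dt − E + P = (+8.200) − 5.9 + 6.17 = 8.5 mm/day.

C ≈ 8.5 mm/day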